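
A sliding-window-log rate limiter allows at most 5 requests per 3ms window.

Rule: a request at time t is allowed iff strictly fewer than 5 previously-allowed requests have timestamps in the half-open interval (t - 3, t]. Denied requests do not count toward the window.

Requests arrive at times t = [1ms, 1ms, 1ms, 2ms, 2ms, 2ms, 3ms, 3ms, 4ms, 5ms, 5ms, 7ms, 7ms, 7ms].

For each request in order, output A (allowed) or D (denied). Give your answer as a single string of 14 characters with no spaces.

Answer: AAAAADDDAAAAAA

Derivation:
Tracking allowed requests in the window:
  req#1 t=1ms: ALLOW
  req#2 t=1ms: ALLOW
  req#3 t=1ms: ALLOW
  req#4 t=2ms: ALLOW
  req#5 t=2ms: ALLOW
  req#6 t=2ms: DENY
  req#7 t=3ms: DENY
  req#8 t=3ms: DENY
  req#9 t=4ms: ALLOW
  req#10 t=5ms: ALLOW
  req#11 t=5ms: ALLOW
  req#12 t=7ms: ALLOW
  req#13 t=7ms: ALLOW
  req#14 t=7ms: ALLOW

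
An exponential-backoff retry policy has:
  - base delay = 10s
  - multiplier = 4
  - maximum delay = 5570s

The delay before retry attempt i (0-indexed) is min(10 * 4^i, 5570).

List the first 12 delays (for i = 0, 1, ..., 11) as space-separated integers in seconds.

Computing each delay:
  i=0: min(10*4^0, 5570) = 10
  i=1: min(10*4^1, 5570) = 40
  i=2: min(10*4^2, 5570) = 160
  i=3: min(10*4^3, 5570) = 640
  i=4: min(10*4^4, 5570) = 2560
  i=5: min(10*4^5, 5570) = 5570
  i=6: min(10*4^6, 5570) = 5570
  i=7: min(10*4^7, 5570) = 5570
  i=8: min(10*4^8, 5570) = 5570
  i=9: min(10*4^9, 5570) = 5570
  i=10: min(10*4^10, 5570) = 5570
  i=11: min(10*4^11, 5570) = 5570

Answer: 10 40 160 640 2560 5570 5570 5570 5570 5570 5570 5570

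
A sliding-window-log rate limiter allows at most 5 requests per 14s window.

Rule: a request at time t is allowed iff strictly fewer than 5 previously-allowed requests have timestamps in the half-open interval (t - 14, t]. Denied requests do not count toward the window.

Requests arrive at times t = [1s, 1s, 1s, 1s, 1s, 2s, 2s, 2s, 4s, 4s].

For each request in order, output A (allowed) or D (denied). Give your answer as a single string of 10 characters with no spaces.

Tracking allowed requests in the window:
  req#1 t=1s: ALLOW
  req#2 t=1s: ALLOW
  req#3 t=1s: ALLOW
  req#4 t=1s: ALLOW
  req#5 t=1s: ALLOW
  req#6 t=2s: DENY
  req#7 t=2s: DENY
  req#8 t=2s: DENY
  req#9 t=4s: DENY
  req#10 t=4s: DENY

Answer: AAAAADDDDD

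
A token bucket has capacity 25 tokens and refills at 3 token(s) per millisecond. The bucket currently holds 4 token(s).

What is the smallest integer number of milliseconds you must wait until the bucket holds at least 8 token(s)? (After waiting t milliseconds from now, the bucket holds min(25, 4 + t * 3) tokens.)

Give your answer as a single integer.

Need 4 + t * 3 >= 8, so t >= 4/3.
Smallest integer t = ceil(4/3) = 2.

Answer: 2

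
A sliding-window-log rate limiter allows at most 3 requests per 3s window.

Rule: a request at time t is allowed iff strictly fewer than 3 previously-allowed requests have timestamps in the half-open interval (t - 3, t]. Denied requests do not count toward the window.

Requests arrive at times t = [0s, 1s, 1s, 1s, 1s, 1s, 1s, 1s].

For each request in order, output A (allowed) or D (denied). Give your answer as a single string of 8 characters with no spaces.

Answer: AAADDDDD

Derivation:
Tracking allowed requests in the window:
  req#1 t=0s: ALLOW
  req#2 t=1s: ALLOW
  req#3 t=1s: ALLOW
  req#4 t=1s: DENY
  req#5 t=1s: DENY
  req#6 t=1s: DENY
  req#7 t=1s: DENY
  req#8 t=1s: DENY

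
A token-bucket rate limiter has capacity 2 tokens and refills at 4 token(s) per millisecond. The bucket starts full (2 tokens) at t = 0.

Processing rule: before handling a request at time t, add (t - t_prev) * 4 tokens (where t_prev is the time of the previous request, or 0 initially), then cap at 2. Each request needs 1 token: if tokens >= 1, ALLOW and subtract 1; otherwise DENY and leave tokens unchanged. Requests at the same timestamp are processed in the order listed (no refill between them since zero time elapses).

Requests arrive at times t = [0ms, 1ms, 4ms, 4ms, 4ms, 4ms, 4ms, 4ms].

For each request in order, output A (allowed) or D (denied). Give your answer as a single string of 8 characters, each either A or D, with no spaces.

Simulating step by step:
  req#1 t=0ms: ALLOW
  req#2 t=1ms: ALLOW
  req#3 t=4ms: ALLOW
  req#4 t=4ms: ALLOW
  req#5 t=4ms: DENY
  req#6 t=4ms: DENY
  req#7 t=4ms: DENY
  req#8 t=4ms: DENY

Answer: AAAADDDD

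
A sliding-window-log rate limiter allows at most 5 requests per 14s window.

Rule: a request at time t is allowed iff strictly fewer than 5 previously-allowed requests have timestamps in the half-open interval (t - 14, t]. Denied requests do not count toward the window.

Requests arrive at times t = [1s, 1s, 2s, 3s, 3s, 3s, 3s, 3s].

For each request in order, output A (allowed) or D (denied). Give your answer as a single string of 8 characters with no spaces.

Tracking allowed requests in the window:
  req#1 t=1s: ALLOW
  req#2 t=1s: ALLOW
  req#3 t=2s: ALLOW
  req#4 t=3s: ALLOW
  req#5 t=3s: ALLOW
  req#6 t=3s: DENY
  req#7 t=3s: DENY
  req#8 t=3s: DENY

Answer: AAAAADDD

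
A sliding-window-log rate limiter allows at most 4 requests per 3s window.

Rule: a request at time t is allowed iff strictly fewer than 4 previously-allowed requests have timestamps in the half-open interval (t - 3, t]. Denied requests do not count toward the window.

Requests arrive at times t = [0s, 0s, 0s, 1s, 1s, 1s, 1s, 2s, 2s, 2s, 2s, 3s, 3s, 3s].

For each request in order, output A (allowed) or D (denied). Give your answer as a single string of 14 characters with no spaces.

Tracking allowed requests in the window:
  req#1 t=0s: ALLOW
  req#2 t=0s: ALLOW
  req#3 t=0s: ALLOW
  req#4 t=1s: ALLOW
  req#5 t=1s: DENY
  req#6 t=1s: DENY
  req#7 t=1s: DENY
  req#8 t=2s: DENY
  req#9 t=2s: DENY
  req#10 t=2s: DENY
  req#11 t=2s: DENY
  req#12 t=3s: ALLOW
  req#13 t=3s: ALLOW
  req#14 t=3s: ALLOW

Answer: AAAADDDDDDDAAA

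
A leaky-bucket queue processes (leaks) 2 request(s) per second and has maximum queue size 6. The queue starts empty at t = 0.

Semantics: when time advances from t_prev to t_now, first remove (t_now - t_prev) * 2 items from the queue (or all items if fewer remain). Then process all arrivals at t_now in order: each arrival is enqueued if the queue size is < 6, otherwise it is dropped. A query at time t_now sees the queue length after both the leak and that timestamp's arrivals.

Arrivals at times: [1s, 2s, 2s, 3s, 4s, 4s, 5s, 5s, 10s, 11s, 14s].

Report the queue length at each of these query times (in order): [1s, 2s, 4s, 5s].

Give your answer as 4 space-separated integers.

Answer: 1 2 2 2

Derivation:
Queue lengths at query times:
  query t=1s: backlog = 1
  query t=2s: backlog = 2
  query t=4s: backlog = 2
  query t=5s: backlog = 2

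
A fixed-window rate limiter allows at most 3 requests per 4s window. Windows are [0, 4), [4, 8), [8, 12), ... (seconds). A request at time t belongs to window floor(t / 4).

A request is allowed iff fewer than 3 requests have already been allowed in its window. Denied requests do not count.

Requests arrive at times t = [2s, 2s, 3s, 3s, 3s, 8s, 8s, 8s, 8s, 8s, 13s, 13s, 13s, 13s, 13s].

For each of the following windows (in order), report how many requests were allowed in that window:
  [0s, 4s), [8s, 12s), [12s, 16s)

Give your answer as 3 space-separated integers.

Processing requests:
  req#1 t=2s (window 0): ALLOW
  req#2 t=2s (window 0): ALLOW
  req#3 t=3s (window 0): ALLOW
  req#4 t=3s (window 0): DENY
  req#5 t=3s (window 0): DENY
  req#6 t=8s (window 2): ALLOW
  req#7 t=8s (window 2): ALLOW
  req#8 t=8s (window 2): ALLOW
  req#9 t=8s (window 2): DENY
  req#10 t=8s (window 2): DENY
  req#11 t=13s (window 3): ALLOW
  req#12 t=13s (window 3): ALLOW
  req#13 t=13s (window 3): ALLOW
  req#14 t=13s (window 3): DENY
  req#15 t=13s (window 3): DENY

Allowed counts by window: 3 3 3

Answer: 3 3 3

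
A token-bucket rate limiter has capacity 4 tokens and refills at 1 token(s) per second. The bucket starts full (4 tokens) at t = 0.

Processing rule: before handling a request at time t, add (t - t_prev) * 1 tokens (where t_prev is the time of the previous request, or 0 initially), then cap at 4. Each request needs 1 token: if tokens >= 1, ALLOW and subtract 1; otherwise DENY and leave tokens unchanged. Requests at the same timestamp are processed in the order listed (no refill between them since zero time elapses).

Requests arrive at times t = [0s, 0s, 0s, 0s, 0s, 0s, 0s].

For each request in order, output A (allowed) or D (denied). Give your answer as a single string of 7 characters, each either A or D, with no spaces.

Answer: AAAADDD

Derivation:
Simulating step by step:
  req#1 t=0s: ALLOW
  req#2 t=0s: ALLOW
  req#3 t=0s: ALLOW
  req#4 t=0s: ALLOW
  req#5 t=0s: DENY
  req#6 t=0s: DENY
  req#7 t=0s: DENY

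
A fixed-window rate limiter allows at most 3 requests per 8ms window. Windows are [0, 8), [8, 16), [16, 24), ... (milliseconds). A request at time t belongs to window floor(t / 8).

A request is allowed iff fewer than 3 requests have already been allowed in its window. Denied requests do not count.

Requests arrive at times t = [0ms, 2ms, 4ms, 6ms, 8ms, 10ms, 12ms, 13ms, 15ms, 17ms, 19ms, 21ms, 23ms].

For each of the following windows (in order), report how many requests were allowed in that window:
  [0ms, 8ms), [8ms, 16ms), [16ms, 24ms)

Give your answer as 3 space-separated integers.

Processing requests:
  req#1 t=0ms (window 0): ALLOW
  req#2 t=2ms (window 0): ALLOW
  req#3 t=4ms (window 0): ALLOW
  req#4 t=6ms (window 0): DENY
  req#5 t=8ms (window 1): ALLOW
  req#6 t=10ms (window 1): ALLOW
  req#7 t=12ms (window 1): ALLOW
  req#8 t=13ms (window 1): DENY
  req#9 t=15ms (window 1): DENY
  req#10 t=17ms (window 2): ALLOW
  req#11 t=19ms (window 2): ALLOW
  req#12 t=21ms (window 2): ALLOW
  req#13 t=23ms (window 2): DENY

Allowed counts by window: 3 3 3

Answer: 3 3 3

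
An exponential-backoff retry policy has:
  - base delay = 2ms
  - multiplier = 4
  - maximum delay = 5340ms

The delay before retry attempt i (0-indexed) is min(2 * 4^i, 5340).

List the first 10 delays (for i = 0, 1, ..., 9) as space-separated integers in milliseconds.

Answer: 2 8 32 128 512 2048 5340 5340 5340 5340

Derivation:
Computing each delay:
  i=0: min(2*4^0, 5340) = 2
  i=1: min(2*4^1, 5340) = 8
  i=2: min(2*4^2, 5340) = 32
  i=3: min(2*4^3, 5340) = 128
  i=4: min(2*4^4, 5340) = 512
  i=5: min(2*4^5, 5340) = 2048
  i=6: min(2*4^6, 5340) = 5340
  i=7: min(2*4^7, 5340) = 5340
  i=8: min(2*4^8, 5340) = 5340
  i=9: min(2*4^9, 5340) = 5340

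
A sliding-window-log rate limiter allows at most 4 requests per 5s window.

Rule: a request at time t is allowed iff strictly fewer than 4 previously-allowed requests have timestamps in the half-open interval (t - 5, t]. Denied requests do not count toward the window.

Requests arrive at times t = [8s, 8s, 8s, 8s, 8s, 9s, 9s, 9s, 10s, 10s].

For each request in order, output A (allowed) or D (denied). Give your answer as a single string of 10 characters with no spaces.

Tracking allowed requests in the window:
  req#1 t=8s: ALLOW
  req#2 t=8s: ALLOW
  req#3 t=8s: ALLOW
  req#4 t=8s: ALLOW
  req#5 t=8s: DENY
  req#6 t=9s: DENY
  req#7 t=9s: DENY
  req#8 t=9s: DENY
  req#9 t=10s: DENY
  req#10 t=10s: DENY

Answer: AAAADDDDDD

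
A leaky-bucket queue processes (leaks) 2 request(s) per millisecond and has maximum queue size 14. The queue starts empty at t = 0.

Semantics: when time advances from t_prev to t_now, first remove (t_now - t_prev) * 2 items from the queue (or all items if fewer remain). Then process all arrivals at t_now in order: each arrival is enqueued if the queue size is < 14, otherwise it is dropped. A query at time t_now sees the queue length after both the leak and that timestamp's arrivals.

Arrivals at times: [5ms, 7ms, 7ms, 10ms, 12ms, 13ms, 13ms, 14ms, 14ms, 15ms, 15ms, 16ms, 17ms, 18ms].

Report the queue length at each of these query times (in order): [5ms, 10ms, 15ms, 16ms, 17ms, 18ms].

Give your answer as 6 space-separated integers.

Answer: 1 1 2 1 1 1

Derivation:
Queue lengths at query times:
  query t=5ms: backlog = 1
  query t=10ms: backlog = 1
  query t=15ms: backlog = 2
  query t=16ms: backlog = 1
  query t=17ms: backlog = 1
  query t=18ms: backlog = 1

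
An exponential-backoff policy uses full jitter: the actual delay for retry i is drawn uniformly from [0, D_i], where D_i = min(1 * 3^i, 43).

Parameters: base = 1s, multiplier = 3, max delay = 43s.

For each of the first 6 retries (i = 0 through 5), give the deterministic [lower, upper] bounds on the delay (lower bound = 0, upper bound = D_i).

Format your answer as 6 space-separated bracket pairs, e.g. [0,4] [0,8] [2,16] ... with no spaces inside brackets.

Answer: [0,1] [0,3] [0,9] [0,27] [0,43] [0,43]

Derivation:
Computing bounds per retry:
  i=0: D_i=min(1*3^0,43)=1, bounds=[0,1]
  i=1: D_i=min(1*3^1,43)=3, bounds=[0,3]
  i=2: D_i=min(1*3^2,43)=9, bounds=[0,9]
  i=3: D_i=min(1*3^3,43)=27, bounds=[0,27]
  i=4: D_i=min(1*3^4,43)=43, bounds=[0,43]
  i=5: D_i=min(1*3^5,43)=43, bounds=[0,43]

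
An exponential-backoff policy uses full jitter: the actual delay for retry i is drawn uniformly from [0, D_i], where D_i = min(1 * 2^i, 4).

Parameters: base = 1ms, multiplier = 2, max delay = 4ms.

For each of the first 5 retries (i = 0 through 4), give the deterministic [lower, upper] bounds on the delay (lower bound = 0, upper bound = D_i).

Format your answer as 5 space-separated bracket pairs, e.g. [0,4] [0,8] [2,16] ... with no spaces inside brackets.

Answer: [0,1] [0,2] [0,4] [0,4] [0,4]

Derivation:
Computing bounds per retry:
  i=0: D_i=min(1*2^0,4)=1, bounds=[0,1]
  i=1: D_i=min(1*2^1,4)=2, bounds=[0,2]
  i=2: D_i=min(1*2^2,4)=4, bounds=[0,4]
  i=3: D_i=min(1*2^3,4)=4, bounds=[0,4]
  i=4: D_i=min(1*2^4,4)=4, bounds=[0,4]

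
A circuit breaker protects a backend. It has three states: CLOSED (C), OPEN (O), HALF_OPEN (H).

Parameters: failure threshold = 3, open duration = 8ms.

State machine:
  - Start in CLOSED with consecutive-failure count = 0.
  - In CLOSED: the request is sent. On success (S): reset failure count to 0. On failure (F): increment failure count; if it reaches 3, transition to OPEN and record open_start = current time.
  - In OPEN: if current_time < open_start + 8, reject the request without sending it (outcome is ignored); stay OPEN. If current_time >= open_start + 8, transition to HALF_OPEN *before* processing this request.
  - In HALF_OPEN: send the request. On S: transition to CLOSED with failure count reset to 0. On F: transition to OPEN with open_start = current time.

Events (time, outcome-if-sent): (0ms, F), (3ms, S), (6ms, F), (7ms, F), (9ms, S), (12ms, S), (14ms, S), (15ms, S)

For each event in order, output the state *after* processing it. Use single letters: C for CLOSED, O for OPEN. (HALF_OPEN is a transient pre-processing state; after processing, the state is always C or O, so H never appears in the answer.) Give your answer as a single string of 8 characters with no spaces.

State after each event:
  event#1 t=0ms outcome=F: state=CLOSED
  event#2 t=3ms outcome=S: state=CLOSED
  event#3 t=6ms outcome=F: state=CLOSED
  event#4 t=7ms outcome=F: state=CLOSED
  event#5 t=9ms outcome=S: state=CLOSED
  event#6 t=12ms outcome=S: state=CLOSED
  event#7 t=14ms outcome=S: state=CLOSED
  event#8 t=15ms outcome=S: state=CLOSED

Answer: CCCCCCCC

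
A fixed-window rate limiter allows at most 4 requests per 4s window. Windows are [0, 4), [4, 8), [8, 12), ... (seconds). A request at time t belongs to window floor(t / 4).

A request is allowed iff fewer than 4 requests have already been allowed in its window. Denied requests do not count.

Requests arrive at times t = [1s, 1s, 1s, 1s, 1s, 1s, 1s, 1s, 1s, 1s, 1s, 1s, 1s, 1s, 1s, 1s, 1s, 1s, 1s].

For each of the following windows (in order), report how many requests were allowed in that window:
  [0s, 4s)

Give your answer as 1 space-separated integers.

Processing requests:
  req#1 t=1s (window 0): ALLOW
  req#2 t=1s (window 0): ALLOW
  req#3 t=1s (window 0): ALLOW
  req#4 t=1s (window 0): ALLOW
  req#5 t=1s (window 0): DENY
  req#6 t=1s (window 0): DENY
  req#7 t=1s (window 0): DENY
  req#8 t=1s (window 0): DENY
  req#9 t=1s (window 0): DENY
  req#10 t=1s (window 0): DENY
  req#11 t=1s (window 0): DENY
  req#12 t=1s (window 0): DENY
  req#13 t=1s (window 0): DENY
  req#14 t=1s (window 0): DENY
  req#15 t=1s (window 0): DENY
  req#16 t=1s (window 0): DENY
  req#17 t=1s (window 0): DENY
  req#18 t=1s (window 0): DENY
  req#19 t=1s (window 0): DENY

Allowed counts by window: 4

Answer: 4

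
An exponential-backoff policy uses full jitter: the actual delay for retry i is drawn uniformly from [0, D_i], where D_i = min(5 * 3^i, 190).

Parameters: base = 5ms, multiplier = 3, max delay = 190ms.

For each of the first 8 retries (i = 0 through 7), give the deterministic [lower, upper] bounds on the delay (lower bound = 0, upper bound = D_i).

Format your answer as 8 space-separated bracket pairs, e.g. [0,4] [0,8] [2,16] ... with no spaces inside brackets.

Computing bounds per retry:
  i=0: D_i=min(5*3^0,190)=5, bounds=[0,5]
  i=1: D_i=min(5*3^1,190)=15, bounds=[0,15]
  i=2: D_i=min(5*3^2,190)=45, bounds=[0,45]
  i=3: D_i=min(5*3^3,190)=135, bounds=[0,135]
  i=4: D_i=min(5*3^4,190)=190, bounds=[0,190]
  i=5: D_i=min(5*3^5,190)=190, bounds=[0,190]
  i=6: D_i=min(5*3^6,190)=190, bounds=[0,190]
  i=7: D_i=min(5*3^7,190)=190, bounds=[0,190]

Answer: [0,5] [0,15] [0,45] [0,135] [0,190] [0,190] [0,190] [0,190]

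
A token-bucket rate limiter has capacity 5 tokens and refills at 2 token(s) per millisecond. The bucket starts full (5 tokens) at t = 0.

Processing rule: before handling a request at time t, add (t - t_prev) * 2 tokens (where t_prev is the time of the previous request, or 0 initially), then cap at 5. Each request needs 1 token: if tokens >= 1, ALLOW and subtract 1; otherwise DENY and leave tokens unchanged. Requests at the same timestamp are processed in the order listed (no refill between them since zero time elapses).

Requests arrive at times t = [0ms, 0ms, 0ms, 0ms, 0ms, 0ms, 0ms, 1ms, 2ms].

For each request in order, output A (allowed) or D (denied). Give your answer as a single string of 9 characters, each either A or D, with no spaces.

Answer: AAAAADDAA

Derivation:
Simulating step by step:
  req#1 t=0ms: ALLOW
  req#2 t=0ms: ALLOW
  req#3 t=0ms: ALLOW
  req#4 t=0ms: ALLOW
  req#5 t=0ms: ALLOW
  req#6 t=0ms: DENY
  req#7 t=0ms: DENY
  req#8 t=1ms: ALLOW
  req#9 t=2ms: ALLOW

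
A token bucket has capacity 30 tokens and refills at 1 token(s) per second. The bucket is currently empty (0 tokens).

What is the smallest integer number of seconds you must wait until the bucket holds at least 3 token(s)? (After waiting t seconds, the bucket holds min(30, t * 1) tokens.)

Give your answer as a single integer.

Need t * 1 >= 3, so t >= 3/1.
Smallest integer t = ceil(3/1) = 3.

Answer: 3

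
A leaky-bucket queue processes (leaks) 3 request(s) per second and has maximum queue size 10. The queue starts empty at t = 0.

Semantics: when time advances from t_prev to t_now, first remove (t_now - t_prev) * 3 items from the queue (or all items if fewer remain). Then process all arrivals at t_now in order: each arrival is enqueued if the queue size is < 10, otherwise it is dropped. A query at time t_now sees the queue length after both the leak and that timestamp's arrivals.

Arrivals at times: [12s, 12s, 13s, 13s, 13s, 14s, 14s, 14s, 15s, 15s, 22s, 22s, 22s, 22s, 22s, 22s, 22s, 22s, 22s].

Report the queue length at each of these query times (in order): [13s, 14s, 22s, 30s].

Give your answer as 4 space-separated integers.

Answer: 3 3 9 0

Derivation:
Queue lengths at query times:
  query t=13s: backlog = 3
  query t=14s: backlog = 3
  query t=22s: backlog = 9
  query t=30s: backlog = 0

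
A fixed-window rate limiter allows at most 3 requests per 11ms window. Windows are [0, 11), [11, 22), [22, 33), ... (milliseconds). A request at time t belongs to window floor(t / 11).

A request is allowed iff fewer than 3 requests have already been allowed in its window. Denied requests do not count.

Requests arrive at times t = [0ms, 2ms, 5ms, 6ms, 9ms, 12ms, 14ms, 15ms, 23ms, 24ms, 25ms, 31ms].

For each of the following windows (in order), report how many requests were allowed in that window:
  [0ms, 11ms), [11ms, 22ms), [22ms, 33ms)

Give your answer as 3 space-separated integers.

Answer: 3 3 3

Derivation:
Processing requests:
  req#1 t=0ms (window 0): ALLOW
  req#2 t=2ms (window 0): ALLOW
  req#3 t=5ms (window 0): ALLOW
  req#4 t=6ms (window 0): DENY
  req#5 t=9ms (window 0): DENY
  req#6 t=12ms (window 1): ALLOW
  req#7 t=14ms (window 1): ALLOW
  req#8 t=15ms (window 1): ALLOW
  req#9 t=23ms (window 2): ALLOW
  req#10 t=24ms (window 2): ALLOW
  req#11 t=25ms (window 2): ALLOW
  req#12 t=31ms (window 2): DENY

Allowed counts by window: 3 3 3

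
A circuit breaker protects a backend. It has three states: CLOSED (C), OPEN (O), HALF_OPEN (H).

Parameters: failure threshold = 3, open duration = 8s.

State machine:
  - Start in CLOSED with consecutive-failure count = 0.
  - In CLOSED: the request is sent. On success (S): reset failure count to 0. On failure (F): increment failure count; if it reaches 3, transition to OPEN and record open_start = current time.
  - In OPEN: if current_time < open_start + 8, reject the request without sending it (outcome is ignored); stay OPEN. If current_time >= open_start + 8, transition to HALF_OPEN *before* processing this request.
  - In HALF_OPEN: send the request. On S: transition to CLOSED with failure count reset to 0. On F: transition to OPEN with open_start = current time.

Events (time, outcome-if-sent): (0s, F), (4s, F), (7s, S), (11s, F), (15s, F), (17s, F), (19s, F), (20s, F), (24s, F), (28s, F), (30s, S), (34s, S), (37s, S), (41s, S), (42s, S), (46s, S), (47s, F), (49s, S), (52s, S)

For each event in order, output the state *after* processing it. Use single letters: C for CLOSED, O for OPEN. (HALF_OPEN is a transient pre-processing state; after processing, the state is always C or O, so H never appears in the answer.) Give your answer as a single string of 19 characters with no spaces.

Answer: CCCCCOOOOOOOCCCCCCC

Derivation:
State after each event:
  event#1 t=0s outcome=F: state=CLOSED
  event#2 t=4s outcome=F: state=CLOSED
  event#3 t=7s outcome=S: state=CLOSED
  event#4 t=11s outcome=F: state=CLOSED
  event#5 t=15s outcome=F: state=CLOSED
  event#6 t=17s outcome=F: state=OPEN
  event#7 t=19s outcome=F: state=OPEN
  event#8 t=20s outcome=F: state=OPEN
  event#9 t=24s outcome=F: state=OPEN
  event#10 t=28s outcome=F: state=OPEN
  event#11 t=30s outcome=S: state=OPEN
  event#12 t=34s outcome=S: state=OPEN
  event#13 t=37s outcome=S: state=CLOSED
  event#14 t=41s outcome=S: state=CLOSED
  event#15 t=42s outcome=S: state=CLOSED
  event#16 t=46s outcome=S: state=CLOSED
  event#17 t=47s outcome=F: state=CLOSED
  event#18 t=49s outcome=S: state=CLOSED
  event#19 t=52s outcome=S: state=CLOSED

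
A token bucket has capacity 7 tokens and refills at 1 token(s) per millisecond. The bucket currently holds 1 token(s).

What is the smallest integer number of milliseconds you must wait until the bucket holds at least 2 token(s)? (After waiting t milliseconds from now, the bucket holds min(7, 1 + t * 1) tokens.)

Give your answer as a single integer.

Answer: 1

Derivation:
Need 1 + t * 1 >= 2, so t >= 1/1.
Smallest integer t = ceil(1/1) = 1.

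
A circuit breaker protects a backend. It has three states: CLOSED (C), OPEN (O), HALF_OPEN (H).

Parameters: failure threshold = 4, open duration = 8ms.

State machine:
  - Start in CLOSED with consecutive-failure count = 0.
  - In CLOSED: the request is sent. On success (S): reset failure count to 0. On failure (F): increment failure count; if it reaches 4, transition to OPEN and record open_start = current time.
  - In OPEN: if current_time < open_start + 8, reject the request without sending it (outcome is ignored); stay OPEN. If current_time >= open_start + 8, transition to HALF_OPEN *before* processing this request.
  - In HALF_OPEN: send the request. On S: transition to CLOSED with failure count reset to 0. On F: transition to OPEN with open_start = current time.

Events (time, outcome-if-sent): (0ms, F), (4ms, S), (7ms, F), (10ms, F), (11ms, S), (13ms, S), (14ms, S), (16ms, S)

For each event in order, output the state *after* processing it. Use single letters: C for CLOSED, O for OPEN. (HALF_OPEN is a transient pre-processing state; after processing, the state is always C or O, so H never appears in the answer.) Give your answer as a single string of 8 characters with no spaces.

State after each event:
  event#1 t=0ms outcome=F: state=CLOSED
  event#2 t=4ms outcome=S: state=CLOSED
  event#3 t=7ms outcome=F: state=CLOSED
  event#4 t=10ms outcome=F: state=CLOSED
  event#5 t=11ms outcome=S: state=CLOSED
  event#6 t=13ms outcome=S: state=CLOSED
  event#7 t=14ms outcome=S: state=CLOSED
  event#8 t=16ms outcome=S: state=CLOSED

Answer: CCCCCCCC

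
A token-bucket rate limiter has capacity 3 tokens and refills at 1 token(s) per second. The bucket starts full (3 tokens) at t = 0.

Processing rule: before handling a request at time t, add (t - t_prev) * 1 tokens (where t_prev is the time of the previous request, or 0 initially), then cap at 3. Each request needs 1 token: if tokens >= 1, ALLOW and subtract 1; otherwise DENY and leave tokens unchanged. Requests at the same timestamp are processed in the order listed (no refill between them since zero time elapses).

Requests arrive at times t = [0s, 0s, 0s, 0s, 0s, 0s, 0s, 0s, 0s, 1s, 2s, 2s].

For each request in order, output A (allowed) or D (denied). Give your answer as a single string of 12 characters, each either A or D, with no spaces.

Simulating step by step:
  req#1 t=0s: ALLOW
  req#2 t=0s: ALLOW
  req#3 t=0s: ALLOW
  req#4 t=0s: DENY
  req#5 t=0s: DENY
  req#6 t=0s: DENY
  req#7 t=0s: DENY
  req#8 t=0s: DENY
  req#9 t=0s: DENY
  req#10 t=1s: ALLOW
  req#11 t=2s: ALLOW
  req#12 t=2s: DENY

Answer: AAADDDDDDAAD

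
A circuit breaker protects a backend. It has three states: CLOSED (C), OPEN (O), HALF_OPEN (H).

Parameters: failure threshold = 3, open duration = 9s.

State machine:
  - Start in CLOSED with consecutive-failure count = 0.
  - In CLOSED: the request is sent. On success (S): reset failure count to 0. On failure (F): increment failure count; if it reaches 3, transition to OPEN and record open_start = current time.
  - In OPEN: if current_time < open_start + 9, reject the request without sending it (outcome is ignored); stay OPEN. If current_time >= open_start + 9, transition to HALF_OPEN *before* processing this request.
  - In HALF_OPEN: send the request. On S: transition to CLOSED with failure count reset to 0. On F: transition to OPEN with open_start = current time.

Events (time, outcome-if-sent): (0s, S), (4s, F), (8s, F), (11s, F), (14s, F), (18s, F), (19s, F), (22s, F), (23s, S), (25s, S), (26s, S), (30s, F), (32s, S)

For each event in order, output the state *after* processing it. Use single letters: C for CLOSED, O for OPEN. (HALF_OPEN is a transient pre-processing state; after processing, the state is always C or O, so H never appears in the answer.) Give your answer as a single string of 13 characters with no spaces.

Answer: CCCOOOOOOOOOC

Derivation:
State after each event:
  event#1 t=0s outcome=S: state=CLOSED
  event#2 t=4s outcome=F: state=CLOSED
  event#3 t=8s outcome=F: state=CLOSED
  event#4 t=11s outcome=F: state=OPEN
  event#5 t=14s outcome=F: state=OPEN
  event#6 t=18s outcome=F: state=OPEN
  event#7 t=19s outcome=F: state=OPEN
  event#8 t=22s outcome=F: state=OPEN
  event#9 t=23s outcome=S: state=OPEN
  event#10 t=25s outcome=S: state=OPEN
  event#11 t=26s outcome=S: state=OPEN
  event#12 t=30s outcome=F: state=OPEN
  event#13 t=32s outcome=S: state=CLOSED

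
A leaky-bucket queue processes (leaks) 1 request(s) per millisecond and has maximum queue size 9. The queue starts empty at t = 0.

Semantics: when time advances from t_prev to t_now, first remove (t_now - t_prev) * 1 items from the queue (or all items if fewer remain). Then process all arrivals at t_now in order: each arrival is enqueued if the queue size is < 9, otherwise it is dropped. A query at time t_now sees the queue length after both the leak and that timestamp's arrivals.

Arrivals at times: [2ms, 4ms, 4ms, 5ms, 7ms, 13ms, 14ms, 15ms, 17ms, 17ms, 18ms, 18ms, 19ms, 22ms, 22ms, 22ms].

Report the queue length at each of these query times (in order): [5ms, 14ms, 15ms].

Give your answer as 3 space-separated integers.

Answer: 2 1 1

Derivation:
Queue lengths at query times:
  query t=5ms: backlog = 2
  query t=14ms: backlog = 1
  query t=15ms: backlog = 1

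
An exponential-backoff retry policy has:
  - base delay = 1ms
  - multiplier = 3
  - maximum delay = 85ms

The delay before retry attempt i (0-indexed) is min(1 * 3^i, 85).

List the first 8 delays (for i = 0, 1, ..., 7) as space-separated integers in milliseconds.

Answer: 1 3 9 27 81 85 85 85

Derivation:
Computing each delay:
  i=0: min(1*3^0, 85) = 1
  i=1: min(1*3^1, 85) = 3
  i=2: min(1*3^2, 85) = 9
  i=3: min(1*3^3, 85) = 27
  i=4: min(1*3^4, 85) = 81
  i=5: min(1*3^5, 85) = 85
  i=6: min(1*3^6, 85) = 85
  i=7: min(1*3^7, 85) = 85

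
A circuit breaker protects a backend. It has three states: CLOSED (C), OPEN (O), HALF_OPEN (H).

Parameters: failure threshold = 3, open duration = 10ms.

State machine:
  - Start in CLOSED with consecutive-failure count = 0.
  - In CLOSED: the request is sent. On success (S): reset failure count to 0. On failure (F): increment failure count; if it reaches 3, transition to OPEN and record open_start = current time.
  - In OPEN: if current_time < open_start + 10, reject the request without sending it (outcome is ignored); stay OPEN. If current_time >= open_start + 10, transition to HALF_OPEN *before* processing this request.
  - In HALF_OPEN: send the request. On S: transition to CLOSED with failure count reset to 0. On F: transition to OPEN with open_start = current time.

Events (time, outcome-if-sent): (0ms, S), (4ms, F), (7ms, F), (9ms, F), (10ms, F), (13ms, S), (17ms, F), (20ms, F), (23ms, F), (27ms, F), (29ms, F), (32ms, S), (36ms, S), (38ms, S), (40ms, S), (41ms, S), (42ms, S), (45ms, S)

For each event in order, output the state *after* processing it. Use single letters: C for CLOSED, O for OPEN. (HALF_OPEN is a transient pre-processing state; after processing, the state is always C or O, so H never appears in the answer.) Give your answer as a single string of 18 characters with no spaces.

Answer: CCCOOOOOOOOCCCCCCC

Derivation:
State after each event:
  event#1 t=0ms outcome=S: state=CLOSED
  event#2 t=4ms outcome=F: state=CLOSED
  event#3 t=7ms outcome=F: state=CLOSED
  event#4 t=9ms outcome=F: state=OPEN
  event#5 t=10ms outcome=F: state=OPEN
  event#6 t=13ms outcome=S: state=OPEN
  event#7 t=17ms outcome=F: state=OPEN
  event#8 t=20ms outcome=F: state=OPEN
  event#9 t=23ms outcome=F: state=OPEN
  event#10 t=27ms outcome=F: state=OPEN
  event#11 t=29ms outcome=F: state=OPEN
  event#12 t=32ms outcome=S: state=CLOSED
  event#13 t=36ms outcome=S: state=CLOSED
  event#14 t=38ms outcome=S: state=CLOSED
  event#15 t=40ms outcome=S: state=CLOSED
  event#16 t=41ms outcome=S: state=CLOSED
  event#17 t=42ms outcome=S: state=CLOSED
  event#18 t=45ms outcome=S: state=CLOSED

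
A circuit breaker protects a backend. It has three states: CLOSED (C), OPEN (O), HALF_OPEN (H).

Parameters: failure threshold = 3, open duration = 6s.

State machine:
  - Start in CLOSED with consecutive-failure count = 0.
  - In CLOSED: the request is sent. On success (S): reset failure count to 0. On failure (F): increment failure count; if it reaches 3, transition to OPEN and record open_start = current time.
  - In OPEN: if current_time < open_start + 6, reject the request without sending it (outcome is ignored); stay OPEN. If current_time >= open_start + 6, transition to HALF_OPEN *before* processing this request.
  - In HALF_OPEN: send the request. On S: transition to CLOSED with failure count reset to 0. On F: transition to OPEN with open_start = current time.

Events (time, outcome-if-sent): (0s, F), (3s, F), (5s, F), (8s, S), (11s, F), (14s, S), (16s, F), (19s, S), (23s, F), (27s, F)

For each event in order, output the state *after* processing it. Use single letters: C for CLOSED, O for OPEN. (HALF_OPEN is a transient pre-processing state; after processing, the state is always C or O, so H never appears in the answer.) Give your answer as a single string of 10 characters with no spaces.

State after each event:
  event#1 t=0s outcome=F: state=CLOSED
  event#2 t=3s outcome=F: state=CLOSED
  event#3 t=5s outcome=F: state=OPEN
  event#4 t=8s outcome=S: state=OPEN
  event#5 t=11s outcome=F: state=OPEN
  event#6 t=14s outcome=S: state=OPEN
  event#7 t=16s outcome=F: state=OPEN
  event#8 t=19s outcome=S: state=CLOSED
  event#9 t=23s outcome=F: state=CLOSED
  event#10 t=27s outcome=F: state=CLOSED

Answer: CCOOOOOCCC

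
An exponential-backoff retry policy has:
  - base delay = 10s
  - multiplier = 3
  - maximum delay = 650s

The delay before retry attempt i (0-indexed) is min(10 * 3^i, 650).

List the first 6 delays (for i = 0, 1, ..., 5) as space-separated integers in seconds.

Computing each delay:
  i=0: min(10*3^0, 650) = 10
  i=1: min(10*3^1, 650) = 30
  i=2: min(10*3^2, 650) = 90
  i=3: min(10*3^3, 650) = 270
  i=4: min(10*3^4, 650) = 650
  i=5: min(10*3^5, 650) = 650

Answer: 10 30 90 270 650 650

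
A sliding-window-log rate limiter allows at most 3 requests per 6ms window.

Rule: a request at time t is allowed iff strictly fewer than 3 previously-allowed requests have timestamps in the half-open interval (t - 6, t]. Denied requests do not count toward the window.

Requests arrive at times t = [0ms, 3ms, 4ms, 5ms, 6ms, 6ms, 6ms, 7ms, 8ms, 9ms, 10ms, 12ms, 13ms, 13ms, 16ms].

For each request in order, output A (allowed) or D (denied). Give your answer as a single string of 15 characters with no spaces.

Answer: AAADADDDDAAADDA

Derivation:
Tracking allowed requests in the window:
  req#1 t=0ms: ALLOW
  req#2 t=3ms: ALLOW
  req#3 t=4ms: ALLOW
  req#4 t=5ms: DENY
  req#5 t=6ms: ALLOW
  req#6 t=6ms: DENY
  req#7 t=6ms: DENY
  req#8 t=7ms: DENY
  req#9 t=8ms: DENY
  req#10 t=9ms: ALLOW
  req#11 t=10ms: ALLOW
  req#12 t=12ms: ALLOW
  req#13 t=13ms: DENY
  req#14 t=13ms: DENY
  req#15 t=16ms: ALLOW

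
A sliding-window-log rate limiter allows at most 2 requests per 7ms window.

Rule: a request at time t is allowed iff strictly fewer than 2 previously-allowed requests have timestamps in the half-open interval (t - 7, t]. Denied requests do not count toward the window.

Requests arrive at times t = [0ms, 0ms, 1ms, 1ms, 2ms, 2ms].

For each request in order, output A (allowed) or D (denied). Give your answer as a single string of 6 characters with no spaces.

Answer: AADDDD

Derivation:
Tracking allowed requests in the window:
  req#1 t=0ms: ALLOW
  req#2 t=0ms: ALLOW
  req#3 t=1ms: DENY
  req#4 t=1ms: DENY
  req#5 t=2ms: DENY
  req#6 t=2ms: DENY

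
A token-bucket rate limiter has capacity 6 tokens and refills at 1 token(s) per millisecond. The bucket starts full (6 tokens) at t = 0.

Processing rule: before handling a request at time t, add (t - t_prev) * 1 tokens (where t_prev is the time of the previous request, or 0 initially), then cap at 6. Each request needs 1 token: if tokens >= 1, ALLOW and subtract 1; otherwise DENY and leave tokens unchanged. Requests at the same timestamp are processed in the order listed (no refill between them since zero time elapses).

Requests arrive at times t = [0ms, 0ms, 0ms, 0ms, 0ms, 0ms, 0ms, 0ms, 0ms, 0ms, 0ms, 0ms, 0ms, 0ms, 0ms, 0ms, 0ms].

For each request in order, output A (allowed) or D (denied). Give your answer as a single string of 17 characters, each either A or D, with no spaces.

Simulating step by step:
  req#1 t=0ms: ALLOW
  req#2 t=0ms: ALLOW
  req#3 t=0ms: ALLOW
  req#4 t=0ms: ALLOW
  req#5 t=0ms: ALLOW
  req#6 t=0ms: ALLOW
  req#7 t=0ms: DENY
  req#8 t=0ms: DENY
  req#9 t=0ms: DENY
  req#10 t=0ms: DENY
  req#11 t=0ms: DENY
  req#12 t=0ms: DENY
  req#13 t=0ms: DENY
  req#14 t=0ms: DENY
  req#15 t=0ms: DENY
  req#16 t=0ms: DENY
  req#17 t=0ms: DENY

Answer: AAAAAADDDDDDDDDDD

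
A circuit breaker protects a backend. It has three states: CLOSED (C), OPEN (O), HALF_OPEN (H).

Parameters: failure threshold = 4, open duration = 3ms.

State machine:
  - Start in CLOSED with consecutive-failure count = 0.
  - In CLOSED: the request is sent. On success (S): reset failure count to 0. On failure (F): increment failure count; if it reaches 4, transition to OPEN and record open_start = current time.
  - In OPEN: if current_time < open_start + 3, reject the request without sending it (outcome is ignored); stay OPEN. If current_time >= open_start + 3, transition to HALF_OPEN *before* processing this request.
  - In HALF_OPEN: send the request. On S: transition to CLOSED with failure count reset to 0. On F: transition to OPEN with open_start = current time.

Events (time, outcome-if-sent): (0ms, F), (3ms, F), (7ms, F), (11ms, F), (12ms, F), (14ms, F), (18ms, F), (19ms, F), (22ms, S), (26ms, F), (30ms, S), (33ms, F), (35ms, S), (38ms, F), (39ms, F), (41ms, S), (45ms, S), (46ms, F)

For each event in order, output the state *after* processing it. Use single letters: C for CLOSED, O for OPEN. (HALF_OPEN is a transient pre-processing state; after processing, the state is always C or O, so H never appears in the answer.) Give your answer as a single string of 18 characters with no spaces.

State after each event:
  event#1 t=0ms outcome=F: state=CLOSED
  event#2 t=3ms outcome=F: state=CLOSED
  event#3 t=7ms outcome=F: state=CLOSED
  event#4 t=11ms outcome=F: state=OPEN
  event#5 t=12ms outcome=F: state=OPEN
  event#6 t=14ms outcome=F: state=OPEN
  event#7 t=18ms outcome=F: state=OPEN
  event#8 t=19ms outcome=F: state=OPEN
  event#9 t=22ms outcome=S: state=CLOSED
  event#10 t=26ms outcome=F: state=CLOSED
  event#11 t=30ms outcome=S: state=CLOSED
  event#12 t=33ms outcome=F: state=CLOSED
  event#13 t=35ms outcome=S: state=CLOSED
  event#14 t=38ms outcome=F: state=CLOSED
  event#15 t=39ms outcome=F: state=CLOSED
  event#16 t=41ms outcome=S: state=CLOSED
  event#17 t=45ms outcome=S: state=CLOSED
  event#18 t=46ms outcome=F: state=CLOSED

Answer: CCCOOOOOCCCCCCCCCC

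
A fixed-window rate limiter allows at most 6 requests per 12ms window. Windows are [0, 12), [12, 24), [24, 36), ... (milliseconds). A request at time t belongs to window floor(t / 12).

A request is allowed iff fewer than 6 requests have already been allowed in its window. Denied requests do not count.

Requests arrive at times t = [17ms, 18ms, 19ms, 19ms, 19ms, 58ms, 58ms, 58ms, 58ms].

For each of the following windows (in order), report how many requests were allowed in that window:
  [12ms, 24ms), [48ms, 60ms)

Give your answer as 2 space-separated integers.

Answer: 5 4

Derivation:
Processing requests:
  req#1 t=17ms (window 1): ALLOW
  req#2 t=18ms (window 1): ALLOW
  req#3 t=19ms (window 1): ALLOW
  req#4 t=19ms (window 1): ALLOW
  req#5 t=19ms (window 1): ALLOW
  req#6 t=58ms (window 4): ALLOW
  req#7 t=58ms (window 4): ALLOW
  req#8 t=58ms (window 4): ALLOW
  req#9 t=58ms (window 4): ALLOW

Allowed counts by window: 5 4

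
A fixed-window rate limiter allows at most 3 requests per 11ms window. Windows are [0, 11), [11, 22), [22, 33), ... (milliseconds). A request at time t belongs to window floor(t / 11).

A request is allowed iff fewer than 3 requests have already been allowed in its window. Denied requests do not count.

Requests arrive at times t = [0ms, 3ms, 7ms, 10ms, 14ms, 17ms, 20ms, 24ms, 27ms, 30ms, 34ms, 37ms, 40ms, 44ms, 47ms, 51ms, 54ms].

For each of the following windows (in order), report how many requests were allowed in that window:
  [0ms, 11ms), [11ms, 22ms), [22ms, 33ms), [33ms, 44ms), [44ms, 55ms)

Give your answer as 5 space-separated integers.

Answer: 3 3 3 3 3

Derivation:
Processing requests:
  req#1 t=0ms (window 0): ALLOW
  req#2 t=3ms (window 0): ALLOW
  req#3 t=7ms (window 0): ALLOW
  req#4 t=10ms (window 0): DENY
  req#5 t=14ms (window 1): ALLOW
  req#6 t=17ms (window 1): ALLOW
  req#7 t=20ms (window 1): ALLOW
  req#8 t=24ms (window 2): ALLOW
  req#9 t=27ms (window 2): ALLOW
  req#10 t=30ms (window 2): ALLOW
  req#11 t=34ms (window 3): ALLOW
  req#12 t=37ms (window 3): ALLOW
  req#13 t=40ms (window 3): ALLOW
  req#14 t=44ms (window 4): ALLOW
  req#15 t=47ms (window 4): ALLOW
  req#16 t=51ms (window 4): ALLOW
  req#17 t=54ms (window 4): DENY

Allowed counts by window: 3 3 3 3 3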